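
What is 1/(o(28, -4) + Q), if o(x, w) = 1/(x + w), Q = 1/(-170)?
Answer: 2040/73 ≈ 27.945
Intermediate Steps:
Q = -1/170 ≈ -0.0058824
o(x, w) = 1/(w + x)
1/(o(28, -4) + Q) = 1/(1/(-4 + 28) - 1/170) = 1/(1/24 - 1/170) = 1/(73/2040) = 2040/73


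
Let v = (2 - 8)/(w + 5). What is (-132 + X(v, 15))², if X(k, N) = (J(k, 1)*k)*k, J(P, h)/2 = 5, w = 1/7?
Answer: 4541161/324 ≈ 14016.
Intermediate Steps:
w = ⅐ ≈ 0.14286
J(P, h) = 10 (J(P, h) = 2*5 = 10)
v = -7/6 (v = (2 - 8)/(⅐ + 5) = -6/36/7 = -6*7/36 = -7/6 ≈ -1.1667)
X(k, N) = 10*k² (X(k, N) = (10*k)*k = 10*k²)
(-132 + X(v, 15))² = (-132 + 10*(-7/6)²)² = (-132 + 10*(49/36))² = (-132 + 245/18)² = (-2131/18)² = 4541161/324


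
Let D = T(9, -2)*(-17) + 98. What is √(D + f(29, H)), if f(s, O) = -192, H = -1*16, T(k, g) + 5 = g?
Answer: 5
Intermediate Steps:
T(k, g) = -5 + g
H = -16
D = 217 (D = (-5 - 2)*(-17) + 98 = -7*(-17) + 98 = 119 + 98 = 217)
√(D + f(29, H)) = √(217 - 192) = √25 = 5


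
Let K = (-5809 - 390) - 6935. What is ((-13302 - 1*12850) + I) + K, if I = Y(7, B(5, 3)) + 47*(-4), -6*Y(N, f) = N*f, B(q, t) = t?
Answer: -78955/2 ≈ -39478.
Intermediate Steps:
Y(N, f) = -N*f/6
I = -383/2 (I = -1/6*7*3 + 47*(-4) = -7/2 - 188 = -383/2 ≈ -191.50)
K = -13134 (K = -6199 - 6935 = -13134)
((-13302 - 1*12850) + I) + K = ((-13302 - 1*12850) - 383/2) - 13134 = ((-13302 - 12850) - 383/2) - 13134 = (-26152 - 383/2) - 13134 = -52687/2 - 13134 = -78955/2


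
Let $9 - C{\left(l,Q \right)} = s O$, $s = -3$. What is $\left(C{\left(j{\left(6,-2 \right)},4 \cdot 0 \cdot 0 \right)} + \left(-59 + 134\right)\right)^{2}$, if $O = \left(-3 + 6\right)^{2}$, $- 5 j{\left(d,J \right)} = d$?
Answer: $12321$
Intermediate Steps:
$j{\left(d,J \right)} = - \frac{d}{5}$
$O = 9$ ($O = 3^{2} = 9$)
$C{\left(l,Q \right)} = 36$ ($C{\left(l,Q \right)} = 9 - \left(-3\right) 9 = 9 - -27 = 9 + 27 = 36$)
$\left(C{\left(j{\left(6,-2 \right)},4 \cdot 0 \cdot 0 \right)} + \left(-59 + 134\right)\right)^{2} = \left(36 + \left(-59 + 134\right)\right)^{2} = \left(36 + 75\right)^{2} = 111^{2} = 12321$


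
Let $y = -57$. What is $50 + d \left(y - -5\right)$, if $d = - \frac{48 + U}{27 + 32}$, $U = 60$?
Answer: $\frac{8566}{59} \approx 145.19$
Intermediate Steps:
$d = - \frac{108}{59}$ ($d = - \frac{48 + 60}{27 + 32} = - \frac{108}{59} \approx -1.8305$)
$50 + d \left(y - -5\right) = 50 - \frac{108 \left(-57 - -5\right)}{59} = 50 - \frac{108 \left(-57 + 5\right)}{59} = 50 - - \frac{5616}{59} = 50 + \frac{5616}{59} = \frac{8566}{59}$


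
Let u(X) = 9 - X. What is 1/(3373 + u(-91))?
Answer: 1/3473 ≈ 0.00028794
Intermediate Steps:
1/(3373 + u(-91)) = 1/(3373 + (9 - 1*(-91))) = 1/(3373 + (9 + 91)) = 1/(3373 + 100) = 1/3473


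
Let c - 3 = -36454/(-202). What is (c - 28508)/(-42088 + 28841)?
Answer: 2860778/1337947 ≈ 2.1382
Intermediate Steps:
c = 18530/101 (c = 3 - 36454/(-202) = 3 - 36454*(-1/202) = 3 + 18227/101 = 18530/101 ≈ 183.47)
(c - 28508)/(-42088 + 28841) = (18530/101 - 28508)/(-42088 + 28841) = -2860778/101/(-13247) = -2860778/101*(-1/13247) = 2860778/1337947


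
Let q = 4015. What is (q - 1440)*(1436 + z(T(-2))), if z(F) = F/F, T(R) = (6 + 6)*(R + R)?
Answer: 3700275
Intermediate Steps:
T(R) = 24*R (T(R) = 12*(2*R) = 24*R)
z(F) = 1
(q - 1440)*(1436 + z(T(-2))) = (4015 - 1440)*(1436 + 1) = 2575*1437 = 3700275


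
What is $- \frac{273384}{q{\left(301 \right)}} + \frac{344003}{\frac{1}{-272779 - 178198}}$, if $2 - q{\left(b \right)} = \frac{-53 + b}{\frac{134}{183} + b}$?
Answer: $- \frac{5045852814002939}{32525} \approx -1.5514 \cdot 10^{11}$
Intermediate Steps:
$q{\left(b \right)} = 2 - \frac{-53 + b}{\frac{134}{183} + b}$
$- \frac{273384}{q{\left(301 \right)}} + \frac{344003}{\frac{1}{-272779 - 178198}} = - \frac{273384}{\frac{1}{134 + 183 \cdot 301} \left(9967 + 183 \cdot 301\right)} + \frac{344003}{\frac{1}{-272779 - 178198}} = - \frac{273384}{\frac{1}{134 + 55083} \left(9967 + 55083\right)} + \frac{344003}{\frac{1}{-450977}} = - \frac{273384}{\frac{1}{55217} \cdot 65050} + \frac{344003}{- \frac{1}{450977}} = - \frac{273384}{\frac{1}{55217} \cdot 65050} + 344003 \left(-450977\right) = - \frac{273384}{\frac{65050}{55217}} - 155137440931 = \left(-273384\right) \frac{55217}{65050} - 155137440931 = - \frac{7547722164}{32525} - 155137440931 = - \frac{5045852814002939}{32525}$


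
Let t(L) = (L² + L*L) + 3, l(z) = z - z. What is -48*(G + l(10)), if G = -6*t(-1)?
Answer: 1440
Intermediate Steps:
l(z) = 0
t(L) = 3 + 2*L² (t(L) = (L² + L²) + 3 = 2*L² + 3 = 3 + 2*L²)
G = -30 (G = -6*(3 + 2*(-1)²) = -6*(3 + 2*1) = -6*(3 + 2) = -6*5 = -30)
-48*(G + l(10)) = -48*(-30 + 0) = -48*(-30) = 1440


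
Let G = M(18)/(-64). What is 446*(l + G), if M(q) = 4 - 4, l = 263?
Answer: 117298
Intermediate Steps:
M(q) = 0
G = 0 (G = 0/(-64) = 0*(-1/64) = 0)
446*(l + G) = 446*(263 + 0) = 446*263 = 117298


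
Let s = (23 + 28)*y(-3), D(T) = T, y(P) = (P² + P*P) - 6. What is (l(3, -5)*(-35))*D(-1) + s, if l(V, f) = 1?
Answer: 647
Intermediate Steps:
y(P) = -6 + 2*P² (y(P) = (P² + P²) - 6 = 2*P² - 6 = -6 + 2*P²)
s = 612 (s = (23 + 28)*(-6 + 2*(-3)²) = 51*(-6 + 2*9) = 51*(-6 + 18) = 51*12 = 612)
(l(3, -5)*(-35))*D(-1) + s = (1*(-35))*(-1) + 612 = -35*(-1) + 612 = 35 + 612 = 647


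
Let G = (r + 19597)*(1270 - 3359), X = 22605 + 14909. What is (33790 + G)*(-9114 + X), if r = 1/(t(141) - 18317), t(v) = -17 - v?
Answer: -858483986773696/739 ≈ -1.1617e+12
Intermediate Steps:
X = 37514
r = -1/18475 (r = 1/((-17 - 1*141) - 18317) = 1/((-17 - 141) - 18317) = 1/(-158 - 18317) = 1/(-18475) = -1/18475 ≈ -5.4127e-5)
G = -756332005086/18475 (G = (-1/18475 + 19597)*(1270 - 3359) = (362054574/18475)*(-2089) = -756332005086/18475 ≈ -4.0938e+7)
(33790 + G)*(-9114 + X) = (33790 - 756332005086/18475)*(-9114 + 37514) = -755707734836/18475*28400 = -858483986773696/739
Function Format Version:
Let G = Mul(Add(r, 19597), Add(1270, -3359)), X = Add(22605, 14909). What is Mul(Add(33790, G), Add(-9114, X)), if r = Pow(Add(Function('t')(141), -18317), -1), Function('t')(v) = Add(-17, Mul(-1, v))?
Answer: Rational(-858483986773696, 739) ≈ -1.1617e+12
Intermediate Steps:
X = 37514
r = Rational(-1, 18475) (r = Pow(Add(Add(-17, Mul(-1, 141)), -18317), -1) = Pow(Add(Add(-17, -141), -18317), -1) = Pow(Add(-158, -18317), -1) = Pow(-18475, -1) = Rational(-1, 18475) ≈ -5.4127e-5)
G = Rational(-756332005086, 18475) (G = Mul(Add(Rational(-1, 18475), 19597), Add(1270, -3359)) = Mul(Rational(362054574, 18475), -2089) = Rational(-756332005086, 18475) ≈ -4.0938e+7)
Mul(Add(33790, G), Add(-9114, X)) = Mul(Add(33790, Rational(-756332005086, 18475)), Add(-9114, 37514)) = Mul(Rational(-755707734836, 18475), 28400) = Rational(-858483986773696, 739)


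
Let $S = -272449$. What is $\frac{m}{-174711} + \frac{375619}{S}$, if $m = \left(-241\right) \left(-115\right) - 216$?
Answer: $- \frac{73116846160}{47599837239} \approx -1.5361$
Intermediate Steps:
$m = 27499$ ($m = 27715 - 216 = 27499$)
$\frac{m}{-174711} + \frac{375619}{S} = \frac{27499}{-174711} + \frac{375619}{-272449} = 27499 \left(- \frac{1}{174711}\right) + 375619 \left(- \frac{1}{272449}\right) = - \frac{27499}{174711} - \frac{375619}{272449} = - \frac{73116846160}{47599837239}$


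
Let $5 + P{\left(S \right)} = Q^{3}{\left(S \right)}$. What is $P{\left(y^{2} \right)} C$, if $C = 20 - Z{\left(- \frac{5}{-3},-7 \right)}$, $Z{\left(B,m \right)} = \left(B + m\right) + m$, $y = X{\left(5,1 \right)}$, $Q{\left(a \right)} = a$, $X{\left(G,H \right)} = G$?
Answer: $\frac{1515140}{3} \approx 5.0505 \cdot 10^{5}$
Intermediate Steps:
$y = 5$
$Z{\left(B,m \right)} = B + 2 m$
$P{\left(S \right)} = -5 + S^{3}$
$C = \frac{97}{3}$ ($C = 20 - \left(- \frac{5}{-3} + 2 \left(-7\right)\right) = 20 - \left(\left(-5\right) \left(- \frac{1}{3}\right) - 14\right) = 20 - \left(\frac{5}{3} - 14\right) = 20 - - \frac{37}{3} = 20 + \frac{37}{3} = \frac{97}{3} \approx 32.333$)
$P{\left(y^{2} \right)} C = \left(-5 + \left(5^{2}\right)^{3}\right) \frac{97}{3} = \left(-5 + 25^{3}\right) \frac{97}{3} = \left(-5 + 15625\right) \frac{97}{3} = 15620 \cdot \frac{97}{3} = \frac{1515140}{3}$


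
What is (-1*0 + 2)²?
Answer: 4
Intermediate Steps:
(-1*0 + 2)² = (0 + 2)² = 2² = 4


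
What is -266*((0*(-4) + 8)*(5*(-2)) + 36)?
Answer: 11704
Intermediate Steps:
-266*((0*(-4) + 8)*(5*(-2)) + 36) = -266*((0 + 8)*(-10) + 36) = -266*(8*(-10) + 36) = -266*(-80 + 36) = -266*(-44) = 11704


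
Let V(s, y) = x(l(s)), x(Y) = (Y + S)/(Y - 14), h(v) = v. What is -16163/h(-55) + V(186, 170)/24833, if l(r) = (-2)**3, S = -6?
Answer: 401375814/1365815 ≈ 293.87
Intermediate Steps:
l(r) = -8
x(Y) = (-6 + Y)/(-14 + Y) (x(Y) = (Y - 6)/(Y - 14) = (-6 + Y)/(-14 + Y))
V(s, y) = 7/11 (V(s, y) = (-6 - 8)/(-14 - 8) = -14/(-22) = -1/22*(-14) = 7/11)
-16163/h(-55) + V(186, 170)/24833 = -16163/(-55) + (7/11)/24833 = -16163*(-1/55) + (7/11)*(1/24833) = 16163/55 + 7/273163 = 401375814/1365815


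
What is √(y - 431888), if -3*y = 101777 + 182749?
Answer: I*√526730 ≈ 725.76*I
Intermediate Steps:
y = -94842 (y = -(101777 + 182749)/3 = -⅓*284526 = -94842)
√(y - 431888) = √(-94842 - 431888) = √(-526730) = I*√526730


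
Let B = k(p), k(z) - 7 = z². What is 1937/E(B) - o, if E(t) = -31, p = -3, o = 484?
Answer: -16941/31 ≈ -546.48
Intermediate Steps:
k(z) = 7 + z²
B = 16 (B = 7 + (-3)² = 7 + 9 = 16)
1937/E(B) - o = 1937/(-31) - 1*484 = 1937*(-1/31) - 484 = -1937/31 - 484 = -16941/31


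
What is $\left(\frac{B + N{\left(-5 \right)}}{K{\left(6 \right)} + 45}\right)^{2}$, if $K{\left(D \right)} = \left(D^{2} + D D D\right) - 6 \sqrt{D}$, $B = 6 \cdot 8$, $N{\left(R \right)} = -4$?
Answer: $\frac{6340400}{286769187} + \frac{85184 \sqrt{6}}{95589729} \approx 0.024293$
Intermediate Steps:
$B = 48$
$K{\left(D \right)} = D^{2} + D^{3} - 6 \sqrt{D}$ ($K{\left(D \right)} = \left(D^{2} + D^{2} D\right) - 6 \sqrt{D} = \left(D^{2} + D^{3}\right) - 6 \sqrt{D} = D^{2} + D^{3} - 6 \sqrt{D}$)
$\left(\frac{B + N{\left(-5 \right)}}{K{\left(6 \right)} + 45}\right)^{2} = \left(\frac{48 - 4}{\left(6^{2} + 6^{3} - 6 \sqrt{6}\right) + 45}\right)^{2} = \left(\frac{44}{\left(36 + 216 - 6 \sqrt{6}\right) + 45}\right)^{2} = \left(\frac{44}{\left(252 - 6 \sqrt{6}\right) + 45}\right)^{2} = \left(\frac{44}{297 - 6 \sqrt{6}}\right)^{2} = \frac{1936}{\left(297 - 6 \sqrt{6}\right)^{2}}$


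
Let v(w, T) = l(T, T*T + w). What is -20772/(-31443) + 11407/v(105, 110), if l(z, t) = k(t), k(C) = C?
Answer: 204064187/127920605 ≈ 1.5952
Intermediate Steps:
l(z, t) = t
v(w, T) = w + T² (v(w, T) = T*T + w = T² + w = w + T²)
-20772/(-31443) + 11407/v(105, 110) = -20772/(-31443) + 11407/(105 + 110²) = -20772*(-1/31443) + 11407/(105 + 12100) = 6924/10481 + 11407/12205 = 204064187/127920605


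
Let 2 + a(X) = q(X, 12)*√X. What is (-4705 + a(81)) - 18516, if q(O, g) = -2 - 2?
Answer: -23259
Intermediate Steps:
q(O, g) = -4
a(X) = -2 - 4*√X
(-4705 + a(81)) - 18516 = (-4705 + (-2 - 4*√81)) - 18516 = (-4705 + (-2 - 4*9)) - 18516 = (-4705 + (-2 - 36)) - 18516 = (-4705 - 38) - 18516 = -4743 - 18516 = -23259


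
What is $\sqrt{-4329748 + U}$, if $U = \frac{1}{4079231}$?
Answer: $\frac{i \sqrt{72047550325750107797}}{4079231} \approx 2080.8 i$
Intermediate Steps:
$U = \frac{1}{4079231} \approx 2.4514 \cdot 10^{-7}$
$\sqrt{-4329748 + U} = \sqrt{-4329748 + \frac{1}{4079231}} = \sqrt{- \frac{17662042263787}{4079231}} = \frac{i \sqrt{72047550325750107797}}{4079231}$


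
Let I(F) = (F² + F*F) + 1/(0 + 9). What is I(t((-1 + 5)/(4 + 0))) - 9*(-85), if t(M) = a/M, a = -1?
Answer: 6904/9 ≈ 767.11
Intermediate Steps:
t(M) = -1/M
I(F) = ⅑ + 2*F² (I(F) = (F² + F²) + 1/9 = 2*F² + ⅑ = ⅑ + 2*F²)
I(t((-1 + 5)/(4 + 0))) - 9*(-85) = (⅑ + 2*(-1/((-1 + 5)/(4 + 0)))²) - 9*(-85) = (⅑ + 2*(-1/(4/4))²) + 765 = (⅑ + 2*(-1/(4*(¼)))²) + 765 = (⅑ + 2*(-1/1)²) + 765 = (⅑ + 2*(-1*1)²) + 765 = (⅑ + 2*(-1)²) + 765 = (⅑ + 2*1) + 765 = (⅑ + 2) + 765 = 19/9 + 765 = 6904/9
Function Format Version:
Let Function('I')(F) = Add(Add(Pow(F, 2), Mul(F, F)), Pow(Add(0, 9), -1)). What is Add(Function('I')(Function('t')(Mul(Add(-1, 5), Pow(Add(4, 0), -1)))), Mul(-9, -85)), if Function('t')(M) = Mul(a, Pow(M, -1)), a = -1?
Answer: Rational(6904, 9) ≈ 767.11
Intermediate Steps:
Function('t')(M) = Mul(-1, Pow(M, -1))
Function('I')(F) = Add(Rational(1, 9), Mul(2, Pow(F, 2))) (Function('I')(F) = Add(Add(Pow(F, 2), Pow(F, 2)), Pow(9, -1)) = Add(Mul(2, Pow(F, 2)), Rational(1, 9)) = Add(Rational(1, 9), Mul(2, Pow(F, 2))))
Add(Function('I')(Function('t')(Mul(Add(-1, 5), Pow(Add(4, 0), -1)))), Mul(-9, -85)) = Add(Add(Rational(1, 9), Mul(2, Pow(Mul(-1, Pow(Mul(Add(-1, 5), Pow(Add(4, 0), -1)), -1)), 2))), Mul(-9, -85)) = Add(Add(Rational(1, 9), Mul(2, Pow(Mul(-1, Pow(Mul(4, Pow(4, -1)), -1)), 2))), 765) = Add(Add(Rational(1, 9), Mul(2, Pow(Mul(-1, Pow(Mul(4, Rational(1, 4)), -1)), 2))), 765) = Add(Add(Rational(1, 9), Mul(2, Pow(Mul(-1, Pow(1, -1)), 2))), 765) = Add(Add(Rational(1, 9), Mul(2, Pow(Mul(-1, 1), 2))), 765) = Add(Add(Rational(1, 9), Mul(2, Pow(-1, 2))), 765) = Add(Add(Rational(1, 9), Mul(2, 1)), 765) = Add(Add(Rational(1, 9), 2), 765) = Add(Rational(19, 9), 765) = Rational(6904, 9)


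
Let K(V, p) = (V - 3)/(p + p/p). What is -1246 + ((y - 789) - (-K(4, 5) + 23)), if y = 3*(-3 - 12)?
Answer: -12617/6 ≈ -2102.8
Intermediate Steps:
K(V, p) = (-3 + V)/(1 + p) (K(V, p) = (-3 + V)/(p + 1) = (-3 + V)/(1 + p))
y = -45 (y = 3*(-15) = -45)
-1246 + ((y - 789) - (-K(4, 5) + 23)) = -1246 + ((-45 - 789) - (-(-3 + 4)/(1 + 5) + 23)) = -1246 + (-834 - (-1/6 + 23)) = -1246 + (-834 - (-1*⅙ + 23)) = -1246 + (-834 - (-⅙ + 23)) = -1246 + (-834 - 1*137/6) = -1246 + (-834 - 137/6) = -1246 - 5141/6 = -12617/6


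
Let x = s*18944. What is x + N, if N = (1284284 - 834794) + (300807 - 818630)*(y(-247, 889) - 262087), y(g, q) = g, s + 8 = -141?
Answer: 135840205716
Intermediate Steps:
s = -149 (s = -8 - 141 = -149)
x = -2822656 (x = -149*18944 = -2822656)
N = 135843028372 (N = (1284284 - 834794) + (300807 - 818630)*(-247 - 262087) = 449490 - 517823*(-262334) = 449490 + 135842578882 = 135843028372)
x + N = -2822656 + 135843028372 = 135840205716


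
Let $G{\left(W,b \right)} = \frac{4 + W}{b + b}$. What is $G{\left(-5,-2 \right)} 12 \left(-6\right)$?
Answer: $-18$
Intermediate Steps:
$G{\left(W,b \right)} = \frac{4 + W}{2 b}$
$G{\left(-5,-2 \right)} 12 \left(-6\right) = \frac{4 - 5}{2 \left(-2\right)} 12 \left(-6\right) = \frac{1}{2} \left(- \frac{1}{2}\right) \left(-1\right) 12 \left(-6\right) = \frac{1}{4} \cdot 12 \left(-6\right) = 3 \left(-6\right) = -18$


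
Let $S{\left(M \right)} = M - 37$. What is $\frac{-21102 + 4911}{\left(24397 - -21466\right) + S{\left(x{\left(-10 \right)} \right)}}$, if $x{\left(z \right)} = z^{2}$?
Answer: $- \frac{16191}{45926} \approx -0.35255$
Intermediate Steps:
$S{\left(M \right)} = -37 + M$ ($S{\left(M \right)} = M - 37 = -37 + M$)
$\frac{-21102 + 4911}{\left(24397 - -21466\right) + S{\left(x{\left(-10 \right)} \right)}} = \frac{-21102 + 4911}{\left(24397 - -21466\right) - \left(37 - \left(-10\right)^{2}\right)} = - \frac{16191}{\left(24397 + 21466\right) + \left(-37 + 100\right)} = - \frac{16191}{45863 + 63} = - \frac{16191}{45926}$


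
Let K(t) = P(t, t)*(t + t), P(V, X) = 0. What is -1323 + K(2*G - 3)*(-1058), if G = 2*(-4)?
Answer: -1323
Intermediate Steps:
G = -8
K(t) = 0 (K(t) = 0*(t + t) = 0*(2*t) = 0)
-1323 + K(2*G - 3)*(-1058) = -1323 + 0*(-1058) = -1323 + 0 = -1323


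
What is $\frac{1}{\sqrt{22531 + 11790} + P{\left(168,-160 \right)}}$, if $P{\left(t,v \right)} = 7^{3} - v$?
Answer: $\frac{503}{218688} - \frac{\sqrt{34321}}{218688} \approx 0.0014529$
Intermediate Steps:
$P{\left(t,v \right)} = 343 - v$
$\frac{1}{\sqrt{22531 + 11790} + P{\left(168,-160 \right)}} = \frac{1}{\sqrt{22531 + 11790} + \left(343 - -160\right)} = \frac{1}{\sqrt{34321} + \left(343 + 160\right)} = \frac{1}{\sqrt{34321} + 503} = \frac{1}{503 + \sqrt{34321}}$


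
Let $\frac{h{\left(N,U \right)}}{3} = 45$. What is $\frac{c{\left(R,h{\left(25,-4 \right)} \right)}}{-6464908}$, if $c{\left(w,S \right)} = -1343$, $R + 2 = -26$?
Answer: $\frac{1343}{6464908} \approx 0.00020774$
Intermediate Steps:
$R = -28$ ($R = -2 - 26 = -28$)
$h{\left(N,U \right)} = 135$ ($h{\left(N,U \right)} = 3 \cdot 45 = 135$)
$\frac{c{\left(R,h{\left(25,-4 \right)} \right)}}{-6464908} = - \frac{1343}{-6464908} = \left(-1343\right) \left(- \frac{1}{6464908}\right) = \frac{1343}{6464908}$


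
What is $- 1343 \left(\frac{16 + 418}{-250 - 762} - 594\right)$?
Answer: $\frac{403948883}{506} \approx 7.9832 \cdot 10^{5}$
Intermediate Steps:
$- 1343 \left(\frac{16 + 418}{-250 - 762} - 594\right) = - 1343 \left(\frac{434}{-1012} - 594\right) = - 1343 \left(434 \left(- \frac{1}{1012}\right) - 594\right) = - 1343 \left(- \frac{217}{506} - 594\right) = \left(-1343\right) \left(- \frac{300781}{506}\right) = \frac{403948883}{506}$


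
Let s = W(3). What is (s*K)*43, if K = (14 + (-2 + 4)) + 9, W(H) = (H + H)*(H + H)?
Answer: 38700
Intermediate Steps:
W(H) = 4*H² (W(H) = (2*H)*(2*H) = 4*H²)
s = 36 (s = 4*3² = 4*9 = 36)
K = 25 (K = (14 + 2) + 9 = 16 + 9 = 25)
(s*K)*43 = (36*25)*43 = 900*43 = 38700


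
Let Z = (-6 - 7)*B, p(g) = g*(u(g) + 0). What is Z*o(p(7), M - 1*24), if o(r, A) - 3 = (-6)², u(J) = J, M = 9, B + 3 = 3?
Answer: 0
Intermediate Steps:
B = 0 (B = -3 + 3 = 0)
p(g) = g² (p(g) = g*(g + 0) = g*g = g²)
o(r, A) = 39 (o(r, A) = 3 + (-6)² = 3 + 36 = 39)
Z = 0 (Z = (-6 - 7)*0 = -13*0 = 0)
Z*o(p(7), M - 1*24) = 0*39 = 0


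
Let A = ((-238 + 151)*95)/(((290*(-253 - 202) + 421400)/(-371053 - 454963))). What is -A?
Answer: -682702224/28945 ≈ -23586.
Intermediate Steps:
A = 682702224/28945 (A = (-87*95)/(((290*(-455) + 421400)/(-826016))) = -8265*(-826016/(-131950 + 421400)) = -8265/(289450*(-1/826016)) = -8265/(-144725/413008) = -8265*(-413008/144725) = 682702224/28945 ≈ 23586.)
-A = -1*682702224/28945 = -682702224/28945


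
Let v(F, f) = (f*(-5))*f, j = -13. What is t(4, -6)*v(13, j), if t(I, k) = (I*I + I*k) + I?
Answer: 3380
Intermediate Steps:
t(I, k) = I + I² + I*k (t(I, k) = (I² + I*k) + I = I + I² + I*k)
v(F, f) = -5*f² (v(F, f) = (-5*f)*f = -5*f²)
t(4, -6)*v(13, j) = (4*(1 + 4 - 6))*(-5*(-13)²) = (4*(-1))*(-5*169) = -4*(-845) = 3380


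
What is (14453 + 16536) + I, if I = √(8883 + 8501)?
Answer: 30989 + 2*√4346 ≈ 31121.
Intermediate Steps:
I = 2*√4346 (I = √17384 = 2*√4346 ≈ 131.85)
(14453 + 16536) + I = (14453 + 16536) + 2*√4346 = 30989 + 2*√4346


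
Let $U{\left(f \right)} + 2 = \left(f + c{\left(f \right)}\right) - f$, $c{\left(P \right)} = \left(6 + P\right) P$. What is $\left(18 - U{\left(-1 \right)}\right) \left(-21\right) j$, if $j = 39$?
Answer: $-20475$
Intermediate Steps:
$c{\left(P \right)} = P \left(6 + P\right)$
$U{\left(f \right)} = -2 + f \left(6 + f\right)$ ($U{\left(f \right)} = -2 + \left(\left(f + f \left(6 + f\right)\right) - f\right) = -2 + f \left(6 + f\right)$)
$\left(18 - U{\left(-1 \right)}\right) \left(-21\right) j = \left(18 - \left(-2 - \left(6 - 1\right)\right)\right) \left(-21\right) 39 = \left(18 - \left(-2 - 5\right)\right) \left(-21\right) 39 = \left(18 - -7\right) \left(-21\right) 39 = \left(18 + 7\right) \left(-21\right) 39 = 25 \left(-21\right) 39 = \left(-525\right) 39 = -20475$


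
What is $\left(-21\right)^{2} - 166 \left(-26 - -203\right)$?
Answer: $-28941$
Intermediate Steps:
$\left(-21\right)^{2} - 166 \left(-26 - -203\right) = 441 - 166 \left(-26 + 203\right) = 441 - 29382 = -28941$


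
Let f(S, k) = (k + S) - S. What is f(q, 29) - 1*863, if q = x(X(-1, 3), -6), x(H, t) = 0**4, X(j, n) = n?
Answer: -834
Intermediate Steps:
x(H, t) = 0
q = 0
f(S, k) = k (f(S, k) = (S + k) - S = k)
f(q, 29) - 1*863 = 29 - 1*863 = 29 - 863 = -834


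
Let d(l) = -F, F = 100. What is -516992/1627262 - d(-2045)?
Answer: 11586372/116233 ≈ 99.682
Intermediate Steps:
d(l) = -100 (d(l) = -1*100 = -100)
-516992/1627262 - d(-2045) = -516992/1627262 - 1*(-100) = -516992*1/1627262 + 100 = -36928/116233 + 100 = 11586372/116233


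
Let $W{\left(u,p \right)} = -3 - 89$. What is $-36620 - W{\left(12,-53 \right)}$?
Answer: $-36528$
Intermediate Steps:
$W{\left(u,p \right)} = -92$ ($W{\left(u,p \right)} = -3 - 89 = -92$)
$-36620 - W{\left(12,-53 \right)} = -36620 - -92 = -36620 + 92 = -36528$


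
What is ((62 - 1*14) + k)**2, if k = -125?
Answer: 5929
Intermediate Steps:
((62 - 1*14) + k)**2 = ((62 - 1*14) - 125)**2 = ((62 - 14) - 125)**2 = (48 - 125)**2 = (-77)**2 = 5929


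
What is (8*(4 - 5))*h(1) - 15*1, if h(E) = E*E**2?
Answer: -23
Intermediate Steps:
h(E) = E**3
(8*(4 - 5))*h(1) - 15*1 = (8*(4 - 5))*1**3 - 15*1 = (8*(-1))*1 - 15 = -8*1 - 15 = -8 - 15 = -23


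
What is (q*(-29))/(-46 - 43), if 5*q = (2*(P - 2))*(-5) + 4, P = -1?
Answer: 986/445 ≈ 2.2157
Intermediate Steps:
q = 34/5 (q = ((2*(-1 - 2))*(-5) + 4)/5 = ((2*(-3))*(-5) + 4)/5 = (-6*(-5) + 4)/5 = (30 + 4)/5 = (1/5)*34 = 34/5 ≈ 6.8000)
(q*(-29))/(-46 - 43) = ((34/5)*(-29))/(-46 - 43) = -986/5/(-89) = -986/5*(-1/89) = 986/445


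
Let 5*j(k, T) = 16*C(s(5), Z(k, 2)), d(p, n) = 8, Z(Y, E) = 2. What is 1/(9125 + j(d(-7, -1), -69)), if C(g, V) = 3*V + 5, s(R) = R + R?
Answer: 5/45801 ≈ 0.00010917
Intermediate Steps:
s(R) = 2*R
C(g, V) = 5 + 3*V
j(k, T) = 176/5 (j(k, T) = (16*(5 + 3*2))/5 = (16*(5 + 6))/5 = (16*11)/5 = (⅕)*176 = 176/5)
1/(9125 + j(d(-7, -1), -69)) = 1/(9125 + 176/5) = 1/(45801/5) = 5/45801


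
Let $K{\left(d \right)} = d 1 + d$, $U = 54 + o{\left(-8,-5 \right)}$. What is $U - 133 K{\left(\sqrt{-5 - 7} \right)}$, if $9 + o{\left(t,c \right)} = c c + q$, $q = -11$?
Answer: $59 - 532 i \sqrt{3} \approx 59.0 - 921.45 i$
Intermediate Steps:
$o{\left(t,c \right)} = -20 + c^{2}$ ($o{\left(t,c \right)} = -9 + \left(c c - 11\right) = -9 + \left(c^{2} - 11\right) = -9 + \left(-11 + c^{2}\right) = -20 + c^{2}$)
$U = 59$ ($U = 54 - \left(20 - \left(-5\right)^{2}\right) = 54 + \left(-20 + 25\right) = 54 + 5 = 59$)
$K{\left(d \right)} = 2 d$ ($K{\left(d \right)} = d + d = 2 d$)
$U - 133 K{\left(\sqrt{-5 - 7} \right)} = 59 - 133 \cdot 2 \sqrt{-5 - 7} = 59 - 133 \cdot 2 \sqrt{-12} = 59 - 133 \cdot 2 \cdot 2 i \sqrt{3} = 59 - 133 \cdot 4 i \sqrt{3} = 59 - 532 i \sqrt{3}$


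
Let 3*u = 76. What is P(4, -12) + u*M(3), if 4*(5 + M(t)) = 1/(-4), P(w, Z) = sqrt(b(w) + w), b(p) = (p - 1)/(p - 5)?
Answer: -509/4 ≈ -127.25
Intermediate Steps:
u = 76/3 (u = (1/3)*76 = 76/3 ≈ 25.333)
b(p) = (-1 + p)/(-5 + p)
P(w, Z) = sqrt(w + (-1 + w)/(-5 + w)) (P(w, Z) = sqrt((-1 + w)/(-5 + w) + w) = sqrt(w + (-1 + w)/(-5 + w)))
M(t) = -81/16 (M(t) = -5 + (1/4)/(-4) = -5 + (1/4)*(-1/4) = -5 - 1/16 = -81/16)
P(4, -12) + u*M(3) = sqrt((-1 + 4 + 4*(-5 + 4))/(-5 + 4)) + (76/3)*(-81/16) = sqrt((-1 + 4 + 4*(-1))/(-1)) - 513/4 = sqrt(-(-1 + 4 - 4)) - 513/4 = sqrt(-1*(-1)) - 513/4 = sqrt(1) - 513/4 = 1 - 513/4 = -509/4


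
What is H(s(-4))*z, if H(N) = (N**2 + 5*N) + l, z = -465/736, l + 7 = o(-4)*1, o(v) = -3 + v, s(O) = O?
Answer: 4185/368 ≈ 11.372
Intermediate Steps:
l = -14 (l = -7 + (-3 - 4)*1 = -7 - 7*1 = -7 - 7 = -14)
z = -465/736 (z = -465*1/736 = -465/736 ≈ -0.63179)
H(N) = -14 + N**2 + 5*N (H(N) = (N**2 + 5*N) - 14 = -14 + N**2 + 5*N)
H(s(-4))*z = (-14 + (-4)**2 + 5*(-4))*(-465/736) = (-14 + 16 - 20)*(-465/736) = -18*(-465/736) = 4185/368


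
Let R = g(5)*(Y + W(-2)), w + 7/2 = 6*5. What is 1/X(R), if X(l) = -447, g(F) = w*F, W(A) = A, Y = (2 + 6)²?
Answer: -1/447 ≈ -0.0022371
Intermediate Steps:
Y = 64 (Y = 8² = 64)
w = 53/2 (w = -7/2 + 6*5 = -7/2 + 30 = 53/2 ≈ 26.500)
g(F) = 53*F/2
R = 8215 (R = ((53/2)*5)*(64 - 2) = (265/2)*62 = 8215)
1/X(R) = 1/(-447) = -1/447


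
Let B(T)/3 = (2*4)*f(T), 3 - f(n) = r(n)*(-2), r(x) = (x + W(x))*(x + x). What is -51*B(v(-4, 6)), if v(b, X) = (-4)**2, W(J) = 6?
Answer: -1727064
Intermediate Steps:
r(x) = 2*x*(6 + x) (r(x) = (x + 6)*(x + x) = (6 + x)*(2*x) = 2*x*(6 + x))
v(b, X) = 16
f(n) = 3 + 4*n*(6 + n) (f(n) = 3 - 2*n*(6 + n)*(-2) = 3 - (-4)*n*(6 + n) = 3 + 4*n*(6 + n))
B(T) = 72 + 96*T*(6 + T) (B(T) = 3*((2*4)*(3 + 4*T*(6 + T))) = 3*(8*(3 + 4*T*(6 + T))) = 3*(24 + 32*T*(6 + T)) = 72 + 96*T*(6 + T))
-51*B(v(-4, 6)) = -51*(72 + 96*16*(6 + 16)) = -51*(72 + 96*16*22) = -51*(72 + 33792) = -51*33864 = -1727064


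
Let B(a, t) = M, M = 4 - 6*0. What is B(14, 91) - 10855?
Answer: -10851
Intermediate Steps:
M = 4 (M = 4 + 0 = 4)
B(a, t) = 4
B(14, 91) - 10855 = 4 - 10855 = -10851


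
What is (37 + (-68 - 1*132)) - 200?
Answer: -363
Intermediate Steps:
(37 + (-68 - 1*132)) - 200 = (37 + (-68 - 132)) - 200 = (37 - 200) - 200 = -163 - 200 = -363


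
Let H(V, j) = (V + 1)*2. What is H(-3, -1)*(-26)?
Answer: 104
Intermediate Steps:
H(V, j) = 2 + 2*V (H(V, j) = (1 + V)*2 = 2 + 2*V)
H(-3, -1)*(-26) = (2 + 2*(-3))*(-26) = (2 - 6)*(-26) = -4*(-26) = 104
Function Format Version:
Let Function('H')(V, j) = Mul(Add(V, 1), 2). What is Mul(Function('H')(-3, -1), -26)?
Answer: 104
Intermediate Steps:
Function('H')(V, j) = Add(2, Mul(2, V)) (Function('H')(V, j) = Mul(Add(1, V), 2) = Add(2, Mul(2, V)))
Mul(Function('H')(-3, -1), -26) = Mul(Add(2, Mul(2, -3)), -26) = Mul(Add(2, -6), -26) = Mul(-4, -26) = 104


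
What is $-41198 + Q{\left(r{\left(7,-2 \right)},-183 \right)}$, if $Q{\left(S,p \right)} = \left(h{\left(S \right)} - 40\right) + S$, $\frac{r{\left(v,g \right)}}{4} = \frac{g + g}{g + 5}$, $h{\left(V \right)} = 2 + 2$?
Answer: $- \frac{123718}{3} \approx -41239.0$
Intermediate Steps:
$h{\left(V \right)} = 4$
$r{\left(v,g \right)} = \frac{8 g}{5 + g}$ ($r{\left(v,g \right)} = 4 \frac{g + g}{g + 5} = 4 \frac{2 g}{5 + g} = \frac{8 g}{5 + g}$)
$Q{\left(S,p \right)} = -36 + S$ ($Q{\left(S,p \right)} = \left(4 - 40\right) + S = -36 + S$)
$-41198 + Q{\left(r{\left(7,-2 \right)},-183 \right)} = -41198 - \left(36 + \frac{16}{5 - 2}\right) = -41198 - \left(36 + \frac{16}{3}\right) = -41198 - \left(36 + 16 \cdot \frac{1}{3}\right) = -41198 - \frac{124}{3} = - \frac{123718}{3}$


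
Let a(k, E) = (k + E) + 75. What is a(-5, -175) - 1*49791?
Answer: -49896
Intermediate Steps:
a(k, E) = 75 + E + k (a(k, E) = (E + k) + 75 = 75 + E + k)
a(-5, -175) - 1*49791 = (75 - 175 - 5) - 1*49791 = -105 - 49791 = -49896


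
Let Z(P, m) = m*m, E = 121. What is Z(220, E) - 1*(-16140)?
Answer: 30781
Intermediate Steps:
Z(P, m) = m²
Z(220, E) - 1*(-16140) = 121² - 1*(-16140) = 14641 + 16140 = 30781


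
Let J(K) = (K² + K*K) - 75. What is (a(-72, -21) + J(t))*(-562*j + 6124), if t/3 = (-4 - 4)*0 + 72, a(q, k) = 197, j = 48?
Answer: -1948285768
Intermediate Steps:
t = 216 (t = 3*((-4 - 4)*0 + 72) = 3*(-8*0 + 72) = 3*(0 + 72) = 3*72 = 216)
J(K) = -75 + 2*K² (J(K) = (K² + K²) - 75 = 2*K² - 75 = -75 + 2*K²)
(a(-72, -21) + J(t))*(-562*j + 6124) = (197 + (-75 + 2*216²))*(-562*48 + 6124) = (197 + (-75 + 2*46656))*(-26976 + 6124) = (197 + (-75 + 93312))*(-20852) = (197 + 93237)*(-20852) = 93434*(-20852) = -1948285768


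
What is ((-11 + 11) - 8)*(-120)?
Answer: 960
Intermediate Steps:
((-11 + 11) - 8)*(-120) = (0 - 8)*(-120) = -8*(-120) = 960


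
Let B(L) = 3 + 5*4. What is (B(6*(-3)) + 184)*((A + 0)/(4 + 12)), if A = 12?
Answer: 621/4 ≈ 155.25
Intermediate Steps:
B(L) = 23 (B(L) = 3 + 20 = 23)
(B(6*(-3)) + 184)*((A + 0)/(4 + 12)) = (23 + 184)*((12 + 0)/(4 + 12)) = 207*(12/16) = 207*((1/16)*12) = 207*(¾) = 621/4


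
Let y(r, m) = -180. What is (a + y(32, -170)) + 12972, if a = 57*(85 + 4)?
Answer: 17865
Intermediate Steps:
a = 5073 (a = 57*89 = 5073)
(a + y(32, -170)) + 12972 = (5073 - 180) + 12972 = 4893 + 12972 = 17865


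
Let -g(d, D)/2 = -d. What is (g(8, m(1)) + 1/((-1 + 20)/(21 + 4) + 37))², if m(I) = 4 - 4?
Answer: 228886641/891136 ≈ 256.85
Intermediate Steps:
m(I) = 0
g(d, D) = 2*d (g(d, D) = -(-2)*d = 2*d)
(g(8, m(1)) + 1/((-1 + 20)/(21 + 4) + 37))² = (2*8 + 1/((-1 + 20)/(21 + 4) + 37))² = (16 + 1/(19/25 + 37))² = (16 + 1/(944/25))² = (16 + 25/944)² = (15129/944)² = 228886641/891136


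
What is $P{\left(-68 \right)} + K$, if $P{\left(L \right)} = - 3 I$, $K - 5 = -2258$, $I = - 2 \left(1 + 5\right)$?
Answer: $-2217$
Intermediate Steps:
$I = -12$ ($I = \left(-2\right) 6 = -12$)
$K = -2253$ ($K = 5 - 2258 = -2253$)
$P{\left(L \right)} = 36$ ($P{\left(L \right)} = \left(-3\right) \left(-12\right) = 36$)
$P{\left(-68 \right)} + K = 36 - 2253 = -2217$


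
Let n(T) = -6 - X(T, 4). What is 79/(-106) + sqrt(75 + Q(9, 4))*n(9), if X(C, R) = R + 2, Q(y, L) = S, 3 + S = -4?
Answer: -79/106 - 24*sqrt(17) ≈ -99.700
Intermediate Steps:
S = -7 (S = -3 - 4 = -7)
Q(y, L) = -7
X(C, R) = 2 + R
n(T) = -12 (n(T) = -6 - (2 + 4) = -6 - 1*6 = -6 - 6 = -12)
79/(-106) + sqrt(75 + Q(9, 4))*n(9) = 79/(-106) + sqrt(75 - 7)*(-12) = 79*(-1/106) + sqrt(68)*(-12) = -79/106 + (2*sqrt(17))*(-12) = -79/106 - 24*sqrt(17)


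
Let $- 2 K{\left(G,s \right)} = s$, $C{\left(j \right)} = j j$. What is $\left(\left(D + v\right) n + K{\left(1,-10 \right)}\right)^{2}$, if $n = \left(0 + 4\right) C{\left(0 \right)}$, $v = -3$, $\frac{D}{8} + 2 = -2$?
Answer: $25$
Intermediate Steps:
$C{\left(j \right)} = j^{2}$
$K{\left(G,s \right)} = - \frac{s}{2}$
$D = -32$ ($D = -16 + 8 \left(-2\right) = -16 - 16 = -32$)
$n = 0$ ($n = \left(0 + 4\right) 0^{2} = 4 \cdot 0 = 0$)
$\left(\left(D + v\right) n + K{\left(1,-10 \right)}\right)^{2} = \left(\left(-32 - 3\right) 0 - -5\right)^{2} = \left(\left(-35\right) 0 + 5\right)^{2} = \left(0 + 5\right)^{2} = 5^{2} = 25$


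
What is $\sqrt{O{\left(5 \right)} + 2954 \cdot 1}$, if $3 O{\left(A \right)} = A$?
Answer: $\frac{\sqrt{26601}}{3} \approx 54.366$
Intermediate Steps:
$O{\left(A \right)} = \frac{A}{3}$
$\sqrt{O{\left(5 \right)} + 2954 \cdot 1} = \sqrt{\frac{1}{3} \cdot 5 + 2954 \cdot 1} = \sqrt{\frac{5}{3} + 2954} = \sqrt{\frac{8867}{3}} = \frac{\sqrt{26601}}{3}$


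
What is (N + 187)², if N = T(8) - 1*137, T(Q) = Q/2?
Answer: 2916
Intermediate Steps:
T(Q) = Q/2 (T(Q) = Q*(½) = Q/2)
N = -133 (N = (½)*8 - 1*137 = 4 - 137 = -133)
(N + 187)² = (-133 + 187)² = 54² = 2916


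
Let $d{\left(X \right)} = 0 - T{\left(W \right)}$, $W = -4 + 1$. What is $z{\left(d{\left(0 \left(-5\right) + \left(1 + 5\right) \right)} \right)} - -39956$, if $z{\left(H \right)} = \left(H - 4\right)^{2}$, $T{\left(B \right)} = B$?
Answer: $39957$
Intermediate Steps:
$W = -3$
$d{\left(X \right)} = 3$ ($d{\left(X \right)} = 0 - -3 = 0 + 3 = 3$)
$z{\left(H \right)} = \left(-4 + H\right)^{2}$
$z{\left(d{\left(0 \left(-5\right) + \left(1 + 5\right) \right)} \right)} - -39956 = \left(-4 + 3\right)^{2} - -39956 = \left(-1\right)^{2} + 39956 = 1 + 39956 = 39957$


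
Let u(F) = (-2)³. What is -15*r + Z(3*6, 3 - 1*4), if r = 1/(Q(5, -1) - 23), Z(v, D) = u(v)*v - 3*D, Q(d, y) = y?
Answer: -1123/8 ≈ -140.38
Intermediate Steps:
u(F) = -8
Z(v, D) = -8*v - 3*D
r = -1/24 (r = 1/(-1 - 23) = 1/(-24) = -1/24 ≈ -0.041667)
-15*r + Z(3*6, 3 - 1*4) = -15*(-1/24) + (-24*6 - 3*(3 - 1*4)) = 5/8 + (-8*18 - 3*(3 - 4)) = 5/8 + (-144 - 3*(-1)) = 5/8 + (-144 + 3) = 5/8 - 141 = -1123/8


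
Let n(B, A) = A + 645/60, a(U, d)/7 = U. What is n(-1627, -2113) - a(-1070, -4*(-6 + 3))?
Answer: 21551/4 ≈ 5387.8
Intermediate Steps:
a(U, d) = 7*U
n(B, A) = 43/4 + A (n(B, A) = A + 645*(1/60) = A + 43/4 = 43/4 + A)
n(-1627, -2113) - a(-1070, -4*(-6 + 3)) = (43/4 - 2113) - 7*(-1070) = -8409/4 - 1*(-7490) = -8409/4 + 7490 = 21551/4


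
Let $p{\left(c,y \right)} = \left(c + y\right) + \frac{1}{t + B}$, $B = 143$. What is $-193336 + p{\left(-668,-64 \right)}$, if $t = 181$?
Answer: $- \frac{62878031}{324} \approx -1.9407 \cdot 10^{5}$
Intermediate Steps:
$p{\left(c,y \right)} = \frac{1}{324} + c + y$ ($p{\left(c,y \right)} = \left(c + y\right) + \frac{1}{181 + 143} = \left(c + y\right) + \frac{1}{324} = \frac{1}{324} + c + y$)
$-193336 + p{\left(-668,-64 \right)} = -193336 - \frac{237167}{324} = - \frac{62878031}{324}$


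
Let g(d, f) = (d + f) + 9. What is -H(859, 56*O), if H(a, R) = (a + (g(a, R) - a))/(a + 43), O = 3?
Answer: -518/451 ≈ -1.1486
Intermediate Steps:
g(d, f) = 9 + d + f
H(a, R) = (9 + R + a)/(43 + a) (H(a, R) = (a + ((9 + a + R) - a))/(a + 43) = (a + ((9 + R + a) - a))/(43 + a) = (a + (9 + R))/(43 + a) = (9 + R + a)/(43 + a))
-H(859, 56*O) = -(9 + 56*3 + 859)/(43 + 859) = -(9 + 168 + 859)/902 = -1036/902 = -1*518/451 = -518/451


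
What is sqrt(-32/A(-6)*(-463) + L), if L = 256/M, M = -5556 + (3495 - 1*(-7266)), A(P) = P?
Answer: 4*I*sqrt(464568805)/1735 ≈ 49.692*I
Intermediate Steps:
M = 5205 (M = -5556 + (3495 + 7266) = -5556 + 10761 = 5205)
L = 256/5205 ≈ 0.049183
sqrt(-32/A(-6)*(-463) + L) = sqrt(-32/(-6)*(-463) + 256/5205) = sqrt(-32*(-1/6)*(-463) + 256/5205) = sqrt((16/3)*(-463) + 256/5205) = sqrt(-7408/3 + 256/5205) = sqrt(-4284208/1735) = 4*I*sqrt(464568805)/1735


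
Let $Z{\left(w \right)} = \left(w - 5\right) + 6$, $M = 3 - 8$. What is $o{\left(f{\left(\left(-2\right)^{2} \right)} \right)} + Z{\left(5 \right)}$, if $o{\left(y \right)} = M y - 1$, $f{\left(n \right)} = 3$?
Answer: $-10$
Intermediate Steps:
$M = -5$ ($M = 3 - 8 = -5$)
$Z{\left(w \right)} = 1 + w$ ($Z{\left(w \right)} = \left(-5 + w\right) + 6 = 1 + w$)
$o{\left(y \right)} = -1 - 5 y$ ($o{\left(y \right)} = - 5 y - 1 = -1 - 5 y$)
$o{\left(f{\left(\left(-2\right)^{2} \right)} \right)} + Z{\left(5 \right)} = \left(-1 - 15\right) + \left(1 + 5\right) = \left(-1 - 15\right) + 6 = -16 + 6 = -10$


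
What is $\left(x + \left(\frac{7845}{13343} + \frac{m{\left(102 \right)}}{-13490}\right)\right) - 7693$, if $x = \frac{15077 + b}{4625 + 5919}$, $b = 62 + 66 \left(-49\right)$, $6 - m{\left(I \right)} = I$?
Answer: $- \frac{7298594330173529}{948944553040} \approx -7691.3$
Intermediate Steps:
$m{\left(I \right)} = 6 - I$
$b = -3172$ ($b = 62 - 3234 = -3172$)
$x = \frac{11905}{10544}$ ($x = \frac{15077 - 3172}{4625 + 5919} = \frac{11905}{10544} \approx 1.1291$)
$\left(x + \left(\frac{7845}{13343} + \frac{m{\left(102 \right)}}{-13490}\right)\right) - 7693 = \left(\frac{11905}{10544} + \left(\frac{7845}{13343} + \frac{6 - 102}{-13490}\right)\right) - 7693 = \left(\frac{11905}{10544} + \left(7845 \cdot \frac{1}{13343} + \left(6 - 102\right) \left(- \frac{1}{13490}\right)\right)\right) - 7693 = \left(\frac{11905}{10544} + \left(\frac{7845}{13343} - - \frac{48}{6745}\right)\right) - 7693 = \left(\frac{11905}{10544} + \left(\frac{7845}{13343} + \frac{48}{6745}\right)\right) - 7693 = \left(\frac{11905}{10544} + \frac{53554989}{89998535}\right) - 7693 = \frac{1636116363191}{948944553040} - 7693 = - \frac{7298594330173529}{948944553040}$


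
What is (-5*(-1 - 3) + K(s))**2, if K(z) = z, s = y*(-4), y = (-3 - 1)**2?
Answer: 1936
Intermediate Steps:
y = 16 (y = (-4)**2 = 16)
s = -64 (s = 16*(-4) = -64)
(-5*(-1 - 3) + K(s))**2 = (-5*(-1 - 3) - 64)**2 = (-5*(-4) - 64)**2 = (20 - 64)**2 = (-44)**2 = 1936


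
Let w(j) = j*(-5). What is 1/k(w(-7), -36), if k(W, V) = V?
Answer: -1/36 ≈ -0.027778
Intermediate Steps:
w(j) = -5*j
1/k(w(-7), -36) = 1/(-36) = -1/36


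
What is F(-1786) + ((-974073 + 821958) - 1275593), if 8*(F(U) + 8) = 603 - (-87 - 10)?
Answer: -2855257/2 ≈ -1.4276e+6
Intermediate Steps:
F(U) = 159/2 (F(U) = -8 + (603 - (-87 - 10))/8 = -8 + (603 - 1*(-97))/8 = -8 + (603 + 97)/8 = -8 + (⅛)*700 = -8 + 175/2 = 159/2)
F(-1786) + ((-974073 + 821958) - 1275593) = 159/2 + ((-974073 + 821958) - 1275593) = 159/2 + (-152115 - 1275593) = 159/2 - 1427708 = -2855257/2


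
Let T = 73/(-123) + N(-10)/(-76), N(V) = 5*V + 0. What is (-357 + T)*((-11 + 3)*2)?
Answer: 13346536/2337 ≈ 5711.0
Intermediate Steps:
N(V) = 5*V
T = 301/4674 (T = 73/(-123) + (5*(-10))/(-76) = 73*(-1/123) - 50*(-1/76) = -73/123 + 25/38 = 301/4674 ≈ 0.064399)
(-357 + T)*((-11 + 3)*2) = (-357 + 301/4674)*((-11 + 3)*2) = -(-6673268)*2/2337 = -1668317/4674*(-16) = 13346536/2337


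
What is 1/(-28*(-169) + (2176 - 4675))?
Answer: 1/2233 ≈ 0.00044783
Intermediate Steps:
1/(-28*(-169) + (2176 - 4675)) = 1/(4732 - 2499) = 1/2233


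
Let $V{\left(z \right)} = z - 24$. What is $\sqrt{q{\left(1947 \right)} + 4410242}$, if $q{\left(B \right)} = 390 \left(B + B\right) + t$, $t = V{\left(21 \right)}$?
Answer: $\sqrt{5928899} \approx 2434.9$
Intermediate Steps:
$V{\left(z \right)} = -24 + z$
$t = -3$ ($t = -24 + 21 = -3$)
$q{\left(B \right)} = -3 + 780 B$ ($q{\left(B \right)} = 390 \left(B + B\right) - 3 = 390 \cdot 2 B - 3 = 780 B - 3 = -3 + 780 B$)
$\sqrt{q{\left(1947 \right)} + 4410242} = \sqrt{\left(-3 + 780 \cdot 1947\right) + 4410242} = \sqrt{\left(-3 + 1518660\right) + 4410242} = \sqrt{1518657 + 4410242} = \sqrt{5928899}$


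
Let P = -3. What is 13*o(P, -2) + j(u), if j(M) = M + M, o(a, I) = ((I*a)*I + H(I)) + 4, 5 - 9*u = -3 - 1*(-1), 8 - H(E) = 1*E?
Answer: 248/9 ≈ 27.556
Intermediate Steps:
H(E) = 8 - E
u = 7/9 (u = 5/9 - (-3 - 1*(-1))/9 = 5/9 - (-3 + 1)/9 = 5/9 - 1/9*(-2) = 5/9 + 2/9 = 7/9 ≈ 0.77778)
o(a, I) = 12 - I + a*I**2 (o(a, I) = ((I*a)*I + (8 - I)) + 4 = (a*I**2 + (8 - I)) + 4 = (8 - I + a*I**2) + 4 = 12 - I + a*I**2)
j(M) = 2*M
13*o(P, -2) + j(u) = 13*(12 - 1*(-2) - 3*(-2)**2) + 2*(7/9) = 13*(12 + 2 - 3*4) + 14/9 = 13*(12 + 2 - 12) + 14/9 = 13*2 + 14/9 = 26 + 14/9 = 248/9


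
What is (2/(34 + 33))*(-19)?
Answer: -38/67 ≈ -0.56716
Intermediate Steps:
(2/(34 + 33))*(-19) = (2/67)*(-19) = -38/67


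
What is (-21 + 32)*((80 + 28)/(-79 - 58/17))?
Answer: -6732/467 ≈ -14.415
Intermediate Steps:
(-21 + 32)*((80 + 28)/(-79 - 58/17)) = 11*(108/(-79 - 58*1/17)) = 11*(108/(-79 - 58/17)) = 11*(108/(-1401/17)) = 11*(108*(-17/1401)) = 11*(-612/467) = -6732/467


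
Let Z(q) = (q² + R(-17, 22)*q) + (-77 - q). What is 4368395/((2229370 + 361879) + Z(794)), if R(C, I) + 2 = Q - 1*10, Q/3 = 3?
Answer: 4368395/3218432 ≈ 1.3573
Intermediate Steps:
Q = 9 (Q = 3*3 = 9)
R(C, I) = -3 (R(C, I) = -2 + (9 - 1*10) = -2 + (9 - 10) = -2 - 1 = -3)
Z(q) = -77 + q² - 4*q (Z(q) = (q² - 3*q) + (-77 - q) = -77 + q² - 4*q)
4368395/((2229370 + 361879) + Z(794)) = 4368395/((2229370 + 361879) + (-77 + 794² - 4*794)) = 4368395/(2591249 + (-77 + 630436 - 3176)) = 4368395/(2591249 + 627183) = 4368395/3218432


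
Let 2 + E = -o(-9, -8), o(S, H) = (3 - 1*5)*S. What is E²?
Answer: 400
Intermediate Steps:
o(S, H) = -2*S (o(S, H) = (3 - 5)*S = -2*S)
E = -20 (E = -2 - (-2)*(-9) = -2 - 1*18 = -2 - 18 = -20)
E² = (-20)² = 400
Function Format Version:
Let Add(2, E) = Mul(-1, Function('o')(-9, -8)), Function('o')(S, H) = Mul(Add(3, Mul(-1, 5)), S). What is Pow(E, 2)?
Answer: 400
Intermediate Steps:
Function('o')(S, H) = Mul(-2, S) (Function('o')(S, H) = Mul(Add(3, -5), S) = Mul(-2, S))
E = -20 (E = Add(-2, Mul(-1, Mul(-2, -9))) = Add(-2, Mul(-1, 18)) = Add(-2, -18) = -20)
Pow(E, 2) = Pow(-20, 2) = 400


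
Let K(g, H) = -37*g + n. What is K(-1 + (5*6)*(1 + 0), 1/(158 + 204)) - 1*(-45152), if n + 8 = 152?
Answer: 44223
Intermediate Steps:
n = 144 (n = -8 + 152 = 144)
K(g, H) = 144 - 37*g (K(g, H) = -37*g + 144 = 144 - 37*g)
K(-1 + (5*6)*(1 + 0), 1/(158 + 204)) - 1*(-45152) = (144 - 37*(-1 + (5*6)*(1 + 0))) - 1*(-45152) = (144 - 37*(-1 + 30*1)) + 45152 = (144 - 37*(-1 + 30)) + 45152 = (144 - 37*29) + 45152 = (144 - 1073) + 45152 = -929 + 45152 = 44223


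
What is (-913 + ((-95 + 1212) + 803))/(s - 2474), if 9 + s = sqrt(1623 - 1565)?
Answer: -2500381/6165231 - 1007*sqrt(58)/6165231 ≈ -0.40681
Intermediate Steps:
s = -9 + sqrt(58) (s = -9 + sqrt(1623 - 1565) = -9 + sqrt(58) ≈ -1.3842)
(-913 + ((-95 + 1212) + 803))/(s - 2474) = (-913 + ((-95 + 1212) + 803))/((-9 + sqrt(58)) - 2474) = (-913 + (1117 + 803))/(-2483 + sqrt(58)) = (-913 + 1920)/(-2483 + sqrt(58)) = 1007/(-2483 + sqrt(58))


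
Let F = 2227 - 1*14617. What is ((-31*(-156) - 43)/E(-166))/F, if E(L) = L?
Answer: 4793/2056740 ≈ 0.0023304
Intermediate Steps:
F = -12390 (F = 2227 - 14617 = -12390)
((-31*(-156) - 43)/E(-166))/F = ((-31*(-156) - 43)/(-166))/(-12390) = ((4836 - 43)*(-1/166))*(-1/12390) = (4793*(-1/166))*(-1/12390) = -4793/166*(-1/12390) = 4793/2056740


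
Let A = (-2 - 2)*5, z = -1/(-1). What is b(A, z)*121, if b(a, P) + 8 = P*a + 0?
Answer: -3388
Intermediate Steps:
z = 1 (z = -1*(-1) = 1)
A = -20 (A = -4*5 = -20)
b(a, P) = -8 + P*a (b(a, P) = -8 + (P*a + 0) = -8 + P*a)
b(A, z)*121 = (-8 + 1*(-20))*121 = (-8 - 20)*121 = -28*121 = -3388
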